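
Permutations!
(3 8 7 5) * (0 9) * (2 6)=[9, 1, 6, 8, 4, 3, 2, 5, 7, 0]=(0 9)(2 6)(3 8 7 5)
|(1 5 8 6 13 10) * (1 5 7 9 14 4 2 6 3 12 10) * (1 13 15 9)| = 30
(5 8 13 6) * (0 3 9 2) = (0 3 9 2)(5 8 13 6) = [3, 1, 0, 9, 4, 8, 5, 7, 13, 2, 10, 11, 12, 6]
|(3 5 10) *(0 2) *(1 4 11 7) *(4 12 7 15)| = |(0 2)(1 12 7)(3 5 10)(4 11 15)| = 6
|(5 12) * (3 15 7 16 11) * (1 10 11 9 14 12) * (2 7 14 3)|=|(1 10 11 2 7 16 9 3 15 14 12 5)|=12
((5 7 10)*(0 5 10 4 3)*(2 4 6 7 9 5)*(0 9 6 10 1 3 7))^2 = (0 4 10 3 5)(1 9 6 2 7)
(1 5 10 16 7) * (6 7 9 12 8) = (1 5 10 16 9 12 8 6 7) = [0, 5, 2, 3, 4, 10, 7, 1, 6, 12, 16, 11, 8, 13, 14, 15, 9]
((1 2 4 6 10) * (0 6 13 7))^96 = (13) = ((0 6 10 1 2 4 13 7))^96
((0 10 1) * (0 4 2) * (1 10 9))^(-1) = ((10)(0 9 1 4 2))^(-1) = (10)(0 2 4 1 9)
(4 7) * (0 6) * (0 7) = (0 6 7 4) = [6, 1, 2, 3, 0, 5, 7, 4]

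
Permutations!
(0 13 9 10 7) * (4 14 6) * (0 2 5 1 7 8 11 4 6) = (0 13 9 10 8 11 4 14)(1 7 2 5) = [13, 7, 5, 3, 14, 1, 6, 2, 11, 10, 8, 4, 12, 9, 0]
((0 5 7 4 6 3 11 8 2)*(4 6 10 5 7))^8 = (0 7 6 3 11 8 2)(4 5 10)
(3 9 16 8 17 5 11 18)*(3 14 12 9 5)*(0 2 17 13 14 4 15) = (0 2 17 3 5 11 18 4 15)(8 13 14 12 9 16) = [2, 1, 17, 5, 15, 11, 6, 7, 13, 16, 10, 18, 9, 14, 12, 0, 8, 3, 4]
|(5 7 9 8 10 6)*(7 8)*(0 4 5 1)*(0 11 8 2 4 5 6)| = 18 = |(0 5 2 4 6 1 11 8 10)(7 9)|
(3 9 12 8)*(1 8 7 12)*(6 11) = [0, 8, 2, 9, 4, 5, 11, 12, 3, 1, 10, 6, 7] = (1 8 3 9)(6 11)(7 12)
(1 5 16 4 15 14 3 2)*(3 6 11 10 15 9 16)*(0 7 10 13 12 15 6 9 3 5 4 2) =(0 7 10 6 11 13 12 15 14 9 16 2 1 4 3) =[7, 4, 1, 0, 3, 5, 11, 10, 8, 16, 6, 13, 15, 12, 9, 14, 2]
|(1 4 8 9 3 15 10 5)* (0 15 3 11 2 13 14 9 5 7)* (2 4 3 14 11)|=20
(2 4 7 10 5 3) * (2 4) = (3 4 7 10 5) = [0, 1, 2, 4, 7, 3, 6, 10, 8, 9, 5]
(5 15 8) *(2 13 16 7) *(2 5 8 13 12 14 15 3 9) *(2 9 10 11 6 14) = (2 12)(3 10 11 6 14 15 13 16 7 5) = [0, 1, 12, 10, 4, 3, 14, 5, 8, 9, 11, 6, 2, 16, 15, 13, 7]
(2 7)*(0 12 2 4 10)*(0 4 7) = [12, 1, 0, 3, 10, 5, 6, 7, 8, 9, 4, 11, 2] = (0 12 2)(4 10)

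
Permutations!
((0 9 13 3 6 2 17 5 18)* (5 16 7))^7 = (0 16 3 18 17 13 5 2 9 7 6)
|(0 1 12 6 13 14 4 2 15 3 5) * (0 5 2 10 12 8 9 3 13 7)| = 14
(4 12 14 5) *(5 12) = (4 5)(12 14) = [0, 1, 2, 3, 5, 4, 6, 7, 8, 9, 10, 11, 14, 13, 12]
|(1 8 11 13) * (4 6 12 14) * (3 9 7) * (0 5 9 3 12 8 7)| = 9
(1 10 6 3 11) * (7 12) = (1 10 6 3 11)(7 12) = [0, 10, 2, 11, 4, 5, 3, 12, 8, 9, 6, 1, 7]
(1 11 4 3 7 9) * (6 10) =(1 11 4 3 7 9)(6 10) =[0, 11, 2, 7, 3, 5, 10, 9, 8, 1, 6, 4]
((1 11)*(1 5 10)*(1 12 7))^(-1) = ((1 11 5 10 12 7))^(-1) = (1 7 12 10 5 11)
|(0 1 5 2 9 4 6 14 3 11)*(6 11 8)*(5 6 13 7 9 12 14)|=|(0 1 6 5 2 12 14 3 8 13 7 9 4 11)|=14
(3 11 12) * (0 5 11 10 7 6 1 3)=[5, 3, 2, 10, 4, 11, 1, 6, 8, 9, 7, 12, 0]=(0 5 11 12)(1 3 10 7 6)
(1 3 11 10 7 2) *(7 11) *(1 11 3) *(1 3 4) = [0, 3, 11, 7, 1, 5, 6, 2, 8, 9, 4, 10] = (1 3 7 2 11 10 4)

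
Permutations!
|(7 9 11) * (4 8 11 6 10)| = 7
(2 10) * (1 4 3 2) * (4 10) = (1 10)(2 4 3) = [0, 10, 4, 2, 3, 5, 6, 7, 8, 9, 1]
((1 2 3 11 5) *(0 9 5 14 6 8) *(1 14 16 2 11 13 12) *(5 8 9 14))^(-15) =(1 12 13 3 2 16 11)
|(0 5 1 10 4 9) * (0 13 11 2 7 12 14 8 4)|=|(0 5 1 10)(2 7 12 14 8 4 9 13 11)|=36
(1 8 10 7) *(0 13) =(0 13)(1 8 10 7) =[13, 8, 2, 3, 4, 5, 6, 1, 10, 9, 7, 11, 12, 0]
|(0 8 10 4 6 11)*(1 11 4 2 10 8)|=6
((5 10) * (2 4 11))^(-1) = ((2 4 11)(5 10))^(-1) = (2 11 4)(5 10)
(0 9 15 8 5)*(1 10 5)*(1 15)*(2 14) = (0 9 1 10 5)(2 14)(8 15) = [9, 10, 14, 3, 4, 0, 6, 7, 15, 1, 5, 11, 12, 13, 2, 8]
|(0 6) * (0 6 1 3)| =3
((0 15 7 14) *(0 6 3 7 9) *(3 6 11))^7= ((0 15 9)(3 7 14 11))^7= (0 15 9)(3 11 14 7)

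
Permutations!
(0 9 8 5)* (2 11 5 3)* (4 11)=(0 9 8 3 2 4 11 5)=[9, 1, 4, 2, 11, 0, 6, 7, 3, 8, 10, 5]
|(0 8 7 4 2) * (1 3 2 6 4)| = 6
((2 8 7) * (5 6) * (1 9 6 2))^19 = (1 8 5 9 7 2 6)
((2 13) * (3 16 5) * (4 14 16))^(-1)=((2 13)(3 4 14 16 5))^(-1)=(2 13)(3 5 16 14 4)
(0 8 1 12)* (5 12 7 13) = (0 8 1 7 13 5 12) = [8, 7, 2, 3, 4, 12, 6, 13, 1, 9, 10, 11, 0, 5]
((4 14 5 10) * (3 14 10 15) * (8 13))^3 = ((3 14 5 15)(4 10)(8 13))^3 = (3 15 5 14)(4 10)(8 13)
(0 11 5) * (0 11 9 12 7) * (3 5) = (0 9 12 7)(3 5 11) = [9, 1, 2, 5, 4, 11, 6, 0, 8, 12, 10, 3, 7]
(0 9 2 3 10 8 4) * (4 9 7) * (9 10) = (0 7 4)(2 3 9)(8 10) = [7, 1, 3, 9, 0, 5, 6, 4, 10, 2, 8]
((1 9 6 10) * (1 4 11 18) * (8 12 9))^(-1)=(1 18 11 4 10 6 9 12 8)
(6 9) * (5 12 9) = (5 12 9 6) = [0, 1, 2, 3, 4, 12, 5, 7, 8, 6, 10, 11, 9]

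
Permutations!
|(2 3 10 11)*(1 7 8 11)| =7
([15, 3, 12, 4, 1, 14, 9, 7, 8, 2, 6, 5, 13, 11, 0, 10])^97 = (0 5 13 2 6 15 14 11 12 9 10)(1 3 4)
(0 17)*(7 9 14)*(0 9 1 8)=[17, 8, 2, 3, 4, 5, 6, 1, 0, 14, 10, 11, 12, 13, 7, 15, 16, 9]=(0 17 9 14 7 1 8)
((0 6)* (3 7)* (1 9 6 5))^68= (0 9 5 6 1)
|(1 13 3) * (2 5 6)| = 3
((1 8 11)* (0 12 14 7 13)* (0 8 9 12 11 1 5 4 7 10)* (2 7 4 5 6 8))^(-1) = (0 10 14 12 9 1 8 6 11)(2 13 7)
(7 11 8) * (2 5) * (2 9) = (2 5 9)(7 11 8) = [0, 1, 5, 3, 4, 9, 6, 11, 7, 2, 10, 8]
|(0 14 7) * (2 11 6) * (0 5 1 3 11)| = |(0 14 7 5 1 3 11 6 2)| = 9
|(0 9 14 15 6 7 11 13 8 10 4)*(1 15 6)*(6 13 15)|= 35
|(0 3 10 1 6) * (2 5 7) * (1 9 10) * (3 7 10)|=9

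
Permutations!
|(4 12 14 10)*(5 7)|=4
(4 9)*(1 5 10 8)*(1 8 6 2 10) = (1 5)(2 10 6)(4 9) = [0, 5, 10, 3, 9, 1, 2, 7, 8, 4, 6]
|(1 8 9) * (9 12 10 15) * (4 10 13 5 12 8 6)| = 6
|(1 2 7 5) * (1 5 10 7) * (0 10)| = 6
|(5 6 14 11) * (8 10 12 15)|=4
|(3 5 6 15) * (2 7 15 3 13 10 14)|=6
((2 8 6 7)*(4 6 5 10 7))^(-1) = (2 7 10 5 8)(4 6)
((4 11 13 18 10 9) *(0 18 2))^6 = (0 13 4 10)(2 11 9 18)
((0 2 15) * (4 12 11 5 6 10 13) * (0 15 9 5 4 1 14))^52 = (15)(0 1 10 5 2 14 13 6 9)(4 12 11)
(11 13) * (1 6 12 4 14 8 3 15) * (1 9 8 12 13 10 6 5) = [0, 5, 2, 15, 14, 1, 13, 7, 3, 8, 6, 10, 4, 11, 12, 9] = (1 5)(3 15 9 8)(4 14 12)(6 13 11 10)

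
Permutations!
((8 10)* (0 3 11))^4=(0 3 11)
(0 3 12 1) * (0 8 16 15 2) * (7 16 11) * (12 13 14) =(0 3 13 14 12 1 8 11 7 16 15 2) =[3, 8, 0, 13, 4, 5, 6, 16, 11, 9, 10, 7, 1, 14, 12, 2, 15]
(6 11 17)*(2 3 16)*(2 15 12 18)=(2 3 16 15 12 18)(6 11 17)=[0, 1, 3, 16, 4, 5, 11, 7, 8, 9, 10, 17, 18, 13, 14, 12, 15, 6, 2]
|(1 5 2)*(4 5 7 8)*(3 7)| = |(1 3 7 8 4 5 2)| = 7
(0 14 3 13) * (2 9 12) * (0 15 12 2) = (0 14 3 13 15 12)(2 9) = [14, 1, 9, 13, 4, 5, 6, 7, 8, 2, 10, 11, 0, 15, 3, 12]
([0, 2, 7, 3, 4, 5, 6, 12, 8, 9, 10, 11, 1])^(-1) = (1 12 7 2)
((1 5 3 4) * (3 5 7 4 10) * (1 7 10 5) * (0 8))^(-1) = ((0 8)(1 10 3 5)(4 7))^(-1) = (0 8)(1 5 3 10)(4 7)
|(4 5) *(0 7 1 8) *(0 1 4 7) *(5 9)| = |(1 8)(4 9 5 7)| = 4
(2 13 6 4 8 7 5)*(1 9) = (1 9)(2 13 6 4 8 7 5) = [0, 9, 13, 3, 8, 2, 4, 5, 7, 1, 10, 11, 12, 6]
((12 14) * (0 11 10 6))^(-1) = ((0 11 10 6)(12 14))^(-1) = (0 6 10 11)(12 14)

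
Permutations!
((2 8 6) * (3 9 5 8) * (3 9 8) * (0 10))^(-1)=(0 10)(2 6 8 3 5 9)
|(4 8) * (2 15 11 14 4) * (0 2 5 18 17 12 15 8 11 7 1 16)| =33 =|(0 2 8 5 18 17 12 15 7 1 16)(4 11 14)|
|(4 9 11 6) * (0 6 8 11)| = |(0 6 4 9)(8 11)| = 4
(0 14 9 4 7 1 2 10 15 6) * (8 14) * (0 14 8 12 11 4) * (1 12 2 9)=(0 2 10 15 6 14 1 9)(4 7 12 11)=[2, 9, 10, 3, 7, 5, 14, 12, 8, 0, 15, 4, 11, 13, 1, 6]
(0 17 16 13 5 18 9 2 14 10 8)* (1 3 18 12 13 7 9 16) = (0 17 1 3 18 16 7 9 2 14 10 8)(5 12 13) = [17, 3, 14, 18, 4, 12, 6, 9, 0, 2, 8, 11, 13, 5, 10, 15, 7, 1, 16]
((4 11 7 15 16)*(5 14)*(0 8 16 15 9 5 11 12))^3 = (0 4 8 12 16)(5 7 14 9 11)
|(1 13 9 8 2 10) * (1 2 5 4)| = |(1 13 9 8 5 4)(2 10)| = 6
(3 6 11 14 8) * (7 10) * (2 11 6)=(2 11 14 8 3)(7 10)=[0, 1, 11, 2, 4, 5, 6, 10, 3, 9, 7, 14, 12, 13, 8]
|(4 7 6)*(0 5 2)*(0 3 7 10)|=8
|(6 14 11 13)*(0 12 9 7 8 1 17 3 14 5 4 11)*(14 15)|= |(0 12 9 7 8 1 17 3 15 14)(4 11 13 6 5)|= 10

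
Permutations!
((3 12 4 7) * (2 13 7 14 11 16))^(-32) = (2 12 16 3 11 7 14 13 4)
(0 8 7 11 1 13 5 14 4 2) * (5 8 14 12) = [14, 13, 0, 3, 2, 12, 6, 11, 7, 9, 10, 1, 5, 8, 4] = (0 14 4 2)(1 13 8 7 11)(5 12)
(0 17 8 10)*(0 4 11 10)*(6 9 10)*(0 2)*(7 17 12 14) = [12, 1, 0, 3, 11, 5, 9, 17, 2, 10, 4, 6, 14, 13, 7, 15, 16, 8] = (0 12 14 7 17 8 2)(4 11 6 9 10)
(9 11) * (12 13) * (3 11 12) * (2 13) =(2 13 3 11 9 12) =[0, 1, 13, 11, 4, 5, 6, 7, 8, 12, 10, 9, 2, 3]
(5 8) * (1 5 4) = (1 5 8 4) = [0, 5, 2, 3, 1, 8, 6, 7, 4]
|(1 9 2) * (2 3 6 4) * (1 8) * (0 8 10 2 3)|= 12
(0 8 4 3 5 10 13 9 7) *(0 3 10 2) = (0 8 4 10 13 9 7 3 5 2) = [8, 1, 0, 5, 10, 2, 6, 3, 4, 7, 13, 11, 12, 9]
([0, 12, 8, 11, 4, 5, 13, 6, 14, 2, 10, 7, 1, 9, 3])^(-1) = (1 12)(2 9 13 6 7 11 3 14 8)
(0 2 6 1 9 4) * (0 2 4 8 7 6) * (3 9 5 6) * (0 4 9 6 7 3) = [9, 5, 4, 6, 2, 7, 1, 0, 3, 8] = (0 9 8 3 6 1 5 7)(2 4)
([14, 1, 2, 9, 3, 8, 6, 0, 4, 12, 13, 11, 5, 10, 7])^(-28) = [7, 1, 2, 12, 9, 4, 6, 14, 3, 5, 10, 11, 8, 13, 0]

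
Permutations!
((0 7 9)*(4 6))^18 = ((0 7 9)(4 6))^18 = (9)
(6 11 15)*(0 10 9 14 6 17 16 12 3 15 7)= (0 10 9 14 6 11 7)(3 15 17 16 12)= [10, 1, 2, 15, 4, 5, 11, 0, 8, 14, 9, 7, 3, 13, 6, 17, 12, 16]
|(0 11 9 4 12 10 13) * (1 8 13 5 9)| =5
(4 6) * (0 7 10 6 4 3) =[7, 1, 2, 0, 4, 5, 3, 10, 8, 9, 6] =(0 7 10 6 3)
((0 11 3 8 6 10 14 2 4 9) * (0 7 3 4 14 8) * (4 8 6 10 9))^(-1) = ((0 11 8 10 6 9 7 3)(2 14))^(-1) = (0 3 7 9 6 10 8 11)(2 14)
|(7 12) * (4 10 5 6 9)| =10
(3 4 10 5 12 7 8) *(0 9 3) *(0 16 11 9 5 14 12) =(0 5)(3 4 10 14 12 7 8 16 11 9) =[5, 1, 2, 4, 10, 0, 6, 8, 16, 3, 14, 9, 7, 13, 12, 15, 11]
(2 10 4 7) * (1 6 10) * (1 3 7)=[0, 6, 3, 7, 1, 5, 10, 2, 8, 9, 4]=(1 6 10 4)(2 3 7)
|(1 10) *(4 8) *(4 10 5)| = 5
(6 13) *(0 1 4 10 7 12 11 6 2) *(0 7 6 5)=(0 1 4 10 6 13 2 7 12 11 5)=[1, 4, 7, 3, 10, 0, 13, 12, 8, 9, 6, 5, 11, 2]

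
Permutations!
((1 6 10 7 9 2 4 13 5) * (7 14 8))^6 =(1 9 6 2 10 4 14 13 8 5 7)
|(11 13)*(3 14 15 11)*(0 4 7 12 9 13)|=|(0 4 7 12 9 13 3 14 15 11)|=10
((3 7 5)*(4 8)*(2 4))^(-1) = (2 8 4)(3 5 7)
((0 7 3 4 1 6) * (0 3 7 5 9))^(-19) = (0 9 5)(1 6 3 4)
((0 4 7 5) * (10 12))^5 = ((0 4 7 5)(10 12))^5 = (0 4 7 5)(10 12)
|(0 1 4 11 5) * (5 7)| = |(0 1 4 11 7 5)| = 6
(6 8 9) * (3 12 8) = (3 12 8 9 6) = [0, 1, 2, 12, 4, 5, 3, 7, 9, 6, 10, 11, 8]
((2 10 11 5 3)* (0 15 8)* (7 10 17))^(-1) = (0 8 15)(2 3 5 11 10 7 17)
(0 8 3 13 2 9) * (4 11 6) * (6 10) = [8, 1, 9, 13, 11, 5, 4, 7, 3, 0, 6, 10, 12, 2] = (0 8 3 13 2 9)(4 11 10 6)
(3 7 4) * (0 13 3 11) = (0 13 3 7 4 11) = [13, 1, 2, 7, 11, 5, 6, 4, 8, 9, 10, 0, 12, 3]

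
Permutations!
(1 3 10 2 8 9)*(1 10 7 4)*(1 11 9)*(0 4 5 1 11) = [4, 3, 8, 7, 0, 1, 6, 5, 11, 10, 2, 9] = (0 4)(1 3 7 5)(2 8 11 9 10)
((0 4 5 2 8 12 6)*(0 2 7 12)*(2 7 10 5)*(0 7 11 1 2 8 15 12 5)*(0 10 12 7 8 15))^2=((0 4 15 7 5 12 6 11 1 2))^2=(0 15 5 6 1)(2 4 7 12 11)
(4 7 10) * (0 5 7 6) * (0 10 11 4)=(0 5 7 11 4 6 10)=[5, 1, 2, 3, 6, 7, 10, 11, 8, 9, 0, 4]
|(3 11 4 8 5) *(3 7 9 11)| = 6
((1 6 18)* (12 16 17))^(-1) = ((1 6 18)(12 16 17))^(-1) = (1 18 6)(12 17 16)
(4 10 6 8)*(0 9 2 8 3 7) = (0 9 2 8 4 10 6 3 7) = [9, 1, 8, 7, 10, 5, 3, 0, 4, 2, 6]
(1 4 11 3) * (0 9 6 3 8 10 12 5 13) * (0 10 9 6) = [6, 4, 2, 1, 11, 13, 3, 7, 9, 0, 12, 8, 5, 10] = (0 6 3 1 4 11 8 9)(5 13 10 12)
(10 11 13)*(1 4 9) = (1 4 9)(10 11 13) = [0, 4, 2, 3, 9, 5, 6, 7, 8, 1, 11, 13, 12, 10]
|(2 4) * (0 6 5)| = |(0 6 5)(2 4)| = 6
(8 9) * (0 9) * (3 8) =(0 9 3 8) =[9, 1, 2, 8, 4, 5, 6, 7, 0, 3]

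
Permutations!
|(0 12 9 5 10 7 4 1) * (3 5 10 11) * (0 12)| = |(1 12 9 10 7 4)(3 5 11)| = 6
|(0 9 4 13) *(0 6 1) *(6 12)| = |(0 9 4 13 12 6 1)| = 7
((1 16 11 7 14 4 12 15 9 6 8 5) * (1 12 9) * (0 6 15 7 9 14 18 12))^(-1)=((0 6 8 5)(1 16 11 9 15)(4 14)(7 18 12))^(-1)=(0 5 8 6)(1 15 9 11 16)(4 14)(7 12 18)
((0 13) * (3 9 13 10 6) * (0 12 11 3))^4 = ((0 10 6)(3 9 13 12 11))^4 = (0 10 6)(3 11 12 13 9)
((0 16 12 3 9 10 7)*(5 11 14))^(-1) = (0 7 10 9 3 12 16)(5 14 11)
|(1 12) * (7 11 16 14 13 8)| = |(1 12)(7 11 16 14 13 8)| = 6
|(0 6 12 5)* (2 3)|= |(0 6 12 5)(2 3)|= 4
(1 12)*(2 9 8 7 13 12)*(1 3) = (1 2 9 8 7 13 12 3) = [0, 2, 9, 1, 4, 5, 6, 13, 7, 8, 10, 11, 3, 12]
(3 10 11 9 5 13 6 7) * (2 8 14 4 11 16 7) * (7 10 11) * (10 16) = [0, 1, 8, 11, 7, 13, 2, 3, 14, 5, 10, 9, 12, 6, 4, 15, 16] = (16)(2 8 14 4 7 3 11 9 5 13 6)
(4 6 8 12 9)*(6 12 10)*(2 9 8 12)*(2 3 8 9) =(3 8 10 6 12 9 4) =[0, 1, 2, 8, 3, 5, 12, 7, 10, 4, 6, 11, 9]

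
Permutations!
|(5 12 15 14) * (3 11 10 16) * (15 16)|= |(3 11 10 15 14 5 12 16)|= 8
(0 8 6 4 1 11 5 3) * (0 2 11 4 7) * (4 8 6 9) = (0 6 7)(1 8 9 4)(2 11 5 3) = [6, 8, 11, 2, 1, 3, 7, 0, 9, 4, 10, 5]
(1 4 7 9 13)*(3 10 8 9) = (1 4 7 3 10 8 9 13) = [0, 4, 2, 10, 7, 5, 6, 3, 9, 13, 8, 11, 12, 1]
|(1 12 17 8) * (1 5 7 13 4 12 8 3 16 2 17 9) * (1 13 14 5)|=12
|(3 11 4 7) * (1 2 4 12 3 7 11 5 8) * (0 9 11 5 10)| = |(0 9 11 12 3 10)(1 2 4 5 8)| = 30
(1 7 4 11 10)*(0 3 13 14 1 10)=(0 3 13 14 1 7 4 11)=[3, 7, 2, 13, 11, 5, 6, 4, 8, 9, 10, 0, 12, 14, 1]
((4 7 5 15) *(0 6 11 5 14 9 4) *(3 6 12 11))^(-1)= ((0 12 11 5 15)(3 6)(4 7 14 9))^(-1)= (0 15 5 11 12)(3 6)(4 9 14 7)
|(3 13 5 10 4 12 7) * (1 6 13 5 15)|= 12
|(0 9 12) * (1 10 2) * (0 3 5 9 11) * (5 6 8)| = |(0 11)(1 10 2)(3 6 8 5 9 12)| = 6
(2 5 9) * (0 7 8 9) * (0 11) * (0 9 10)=(0 7 8 10)(2 5 11 9)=[7, 1, 5, 3, 4, 11, 6, 8, 10, 2, 0, 9]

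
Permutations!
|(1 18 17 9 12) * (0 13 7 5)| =|(0 13 7 5)(1 18 17 9 12)| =20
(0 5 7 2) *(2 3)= [5, 1, 0, 2, 4, 7, 6, 3]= (0 5 7 3 2)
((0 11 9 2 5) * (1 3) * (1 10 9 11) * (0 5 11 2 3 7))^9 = (2 11)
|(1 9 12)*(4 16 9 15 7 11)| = 8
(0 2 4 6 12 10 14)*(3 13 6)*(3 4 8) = [2, 1, 8, 13, 4, 5, 12, 7, 3, 9, 14, 11, 10, 6, 0] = (0 2 8 3 13 6 12 10 14)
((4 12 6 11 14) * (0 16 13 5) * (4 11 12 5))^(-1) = (0 5 4 13 16)(6 12)(11 14)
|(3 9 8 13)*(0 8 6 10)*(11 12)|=14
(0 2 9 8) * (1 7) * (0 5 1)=(0 2 9 8 5 1 7)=[2, 7, 9, 3, 4, 1, 6, 0, 5, 8]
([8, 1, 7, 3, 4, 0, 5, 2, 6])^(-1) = [5, 1, 7, 3, 4, 6, 8, 2, 0]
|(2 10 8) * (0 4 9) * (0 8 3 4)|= 6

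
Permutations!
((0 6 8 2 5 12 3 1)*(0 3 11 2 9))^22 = (0 8)(2 12)(5 11)(6 9)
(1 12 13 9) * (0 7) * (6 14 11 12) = [7, 6, 2, 3, 4, 5, 14, 0, 8, 1, 10, 12, 13, 9, 11] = (0 7)(1 6 14 11 12 13 9)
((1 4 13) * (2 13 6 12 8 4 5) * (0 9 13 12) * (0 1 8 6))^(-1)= (0 4 8 13 9)(1 6 12 2 5)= ((0 9 13 8 4)(1 5 2 12 6))^(-1)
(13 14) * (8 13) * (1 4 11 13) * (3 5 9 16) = (1 4 11 13 14 8)(3 5 9 16) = [0, 4, 2, 5, 11, 9, 6, 7, 1, 16, 10, 13, 12, 14, 8, 15, 3]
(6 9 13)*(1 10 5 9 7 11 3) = (1 10 5 9 13 6 7 11 3) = [0, 10, 2, 1, 4, 9, 7, 11, 8, 13, 5, 3, 12, 6]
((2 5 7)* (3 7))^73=((2 5 3 7))^73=(2 5 3 7)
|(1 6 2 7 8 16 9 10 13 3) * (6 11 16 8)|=21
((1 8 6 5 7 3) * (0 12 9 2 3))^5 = ((0 12 9 2 3 1 8 6 5 7))^5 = (0 1)(2 5)(3 7)(6 9)(8 12)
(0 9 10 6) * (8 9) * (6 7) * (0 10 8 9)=(0 9 8)(6 10 7)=[9, 1, 2, 3, 4, 5, 10, 6, 0, 8, 7]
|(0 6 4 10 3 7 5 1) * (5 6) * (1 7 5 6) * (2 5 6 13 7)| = |(0 13 7 1)(2 5)(3 6 4 10)| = 4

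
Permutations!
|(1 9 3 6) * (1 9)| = |(3 6 9)| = 3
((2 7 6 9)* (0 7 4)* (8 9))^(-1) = (0 4 2 9 8 6 7)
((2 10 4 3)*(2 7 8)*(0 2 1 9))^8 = ((0 2 10 4 3 7 8 1 9))^8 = (0 9 1 8 7 3 4 10 2)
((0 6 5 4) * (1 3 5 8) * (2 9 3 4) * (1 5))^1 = ((0 6 8 5 2 9 3 1 4))^1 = (0 6 8 5 2 9 3 1 4)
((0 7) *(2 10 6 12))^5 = ((0 7)(2 10 6 12))^5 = (0 7)(2 10 6 12)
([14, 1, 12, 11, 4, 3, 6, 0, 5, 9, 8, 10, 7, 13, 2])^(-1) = [7, 1, 14, 5, 4, 8, 6, 12, 10, 9, 11, 3, 2, 13, 0]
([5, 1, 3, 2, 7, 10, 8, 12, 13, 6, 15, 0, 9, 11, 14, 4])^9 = (0 8 12 15)(2 3)(4 5 13 9)(6 7 10 11)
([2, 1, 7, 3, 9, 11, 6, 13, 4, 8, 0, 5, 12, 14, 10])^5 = (0 10 14 13 7 2)(4 8 9)(5 11)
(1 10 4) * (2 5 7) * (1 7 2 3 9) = [0, 10, 5, 9, 7, 2, 6, 3, 8, 1, 4] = (1 10 4 7 3 9)(2 5)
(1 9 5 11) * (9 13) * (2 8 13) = [0, 2, 8, 3, 4, 11, 6, 7, 13, 5, 10, 1, 12, 9] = (1 2 8 13 9 5 11)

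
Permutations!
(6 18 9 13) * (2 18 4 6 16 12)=(2 18 9 13 16 12)(4 6)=[0, 1, 18, 3, 6, 5, 4, 7, 8, 13, 10, 11, 2, 16, 14, 15, 12, 17, 9]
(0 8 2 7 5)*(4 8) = (0 4 8 2 7 5) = [4, 1, 7, 3, 8, 0, 6, 5, 2]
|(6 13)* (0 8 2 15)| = |(0 8 2 15)(6 13)| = 4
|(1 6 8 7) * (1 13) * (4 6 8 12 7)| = 7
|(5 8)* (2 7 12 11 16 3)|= 6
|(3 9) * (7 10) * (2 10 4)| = |(2 10 7 4)(3 9)| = 4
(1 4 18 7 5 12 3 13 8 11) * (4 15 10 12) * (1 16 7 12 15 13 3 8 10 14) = (1 13 10 15 14)(4 18 12 8 11 16 7 5) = [0, 13, 2, 3, 18, 4, 6, 5, 11, 9, 15, 16, 8, 10, 1, 14, 7, 17, 12]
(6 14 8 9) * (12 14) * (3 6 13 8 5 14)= (3 6 12)(5 14)(8 9 13)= [0, 1, 2, 6, 4, 14, 12, 7, 9, 13, 10, 11, 3, 8, 5]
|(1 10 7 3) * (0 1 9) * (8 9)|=7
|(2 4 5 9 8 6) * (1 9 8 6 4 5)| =7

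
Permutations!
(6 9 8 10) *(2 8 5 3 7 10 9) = (2 8 9 5 3 7 10 6) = [0, 1, 8, 7, 4, 3, 2, 10, 9, 5, 6]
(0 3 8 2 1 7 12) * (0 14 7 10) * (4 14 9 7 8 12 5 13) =(0 3 12 9 7 5 13 4 14 8 2 1 10) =[3, 10, 1, 12, 14, 13, 6, 5, 2, 7, 0, 11, 9, 4, 8]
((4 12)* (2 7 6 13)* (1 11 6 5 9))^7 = (1 9 5 7 2 13 6 11)(4 12)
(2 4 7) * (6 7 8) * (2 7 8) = (2 4)(6 8) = [0, 1, 4, 3, 2, 5, 8, 7, 6]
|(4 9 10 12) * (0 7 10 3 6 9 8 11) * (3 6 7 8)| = |(0 8 11)(3 7 10 12 4)(6 9)| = 30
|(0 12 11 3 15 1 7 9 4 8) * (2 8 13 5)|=|(0 12 11 3 15 1 7 9 4 13 5 2 8)|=13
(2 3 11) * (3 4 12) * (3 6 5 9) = (2 4 12 6 5 9 3 11) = [0, 1, 4, 11, 12, 9, 5, 7, 8, 3, 10, 2, 6]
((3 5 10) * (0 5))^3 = (0 3 10 5)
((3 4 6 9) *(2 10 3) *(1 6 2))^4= (10)(1 6 9)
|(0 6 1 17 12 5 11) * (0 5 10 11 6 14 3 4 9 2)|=|(0 14 3 4 9 2)(1 17 12 10 11 5 6)|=42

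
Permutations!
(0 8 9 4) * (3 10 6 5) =(0 8 9 4)(3 10 6 5) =[8, 1, 2, 10, 0, 3, 5, 7, 9, 4, 6]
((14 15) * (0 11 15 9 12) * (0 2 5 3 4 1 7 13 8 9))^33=(0 11 15 14)(1 8 2 4 13 12 3 7 9 5)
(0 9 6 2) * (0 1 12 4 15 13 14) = (0 9 6 2 1 12 4 15 13 14) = [9, 12, 1, 3, 15, 5, 2, 7, 8, 6, 10, 11, 4, 14, 0, 13]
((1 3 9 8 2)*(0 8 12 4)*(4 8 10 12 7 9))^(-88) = ((0 10 12 8 2 1 3 4)(7 9))^(-88) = (12)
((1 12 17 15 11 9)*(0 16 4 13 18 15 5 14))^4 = ((0 16 4 13 18 15 11 9 1 12 17 5 14))^4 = (0 18 1 14 13 9 5 4 11 17 16 15 12)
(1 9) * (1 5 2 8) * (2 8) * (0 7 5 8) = (0 7 5)(1 9 8) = [7, 9, 2, 3, 4, 0, 6, 5, 1, 8]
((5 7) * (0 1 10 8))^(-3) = (0 1 10 8)(5 7)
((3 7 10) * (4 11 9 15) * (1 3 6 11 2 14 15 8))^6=((1 3 7 10 6 11 9 8)(2 14 15 4))^6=(1 9 6 7)(2 15)(3 8 11 10)(4 14)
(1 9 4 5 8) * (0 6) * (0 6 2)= [2, 9, 0, 3, 5, 8, 6, 7, 1, 4]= (0 2)(1 9 4 5 8)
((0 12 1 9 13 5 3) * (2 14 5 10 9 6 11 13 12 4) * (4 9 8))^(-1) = ((0 9 12 1 6 11 13 10 8 4 2 14 5 3))^(-1) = (0 3 5 14 2 4 8 10 13 11 6 1 12 9)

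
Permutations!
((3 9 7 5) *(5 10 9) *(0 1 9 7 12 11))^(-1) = ((0 1 9 12 11)(3 5)(7 10))^(-1) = (0 11 12 9 1)(3 5)(7 10)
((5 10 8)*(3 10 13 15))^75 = ((3 10 8 5 13 15))^75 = (3 5)(8 15)(10 13)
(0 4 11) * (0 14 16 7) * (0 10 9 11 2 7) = [4, 1, 7, 3, 2, 5, 6, 10, 8, 11, 9, 14, 12, 13, 16, 15, 0] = (0 4 2 7 10 9 11 14 16)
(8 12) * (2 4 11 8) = (2 4 11 8 12) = [0, 1, 4, 3, 11, 5, 6, 7, 12, 9, 10, 8, 2]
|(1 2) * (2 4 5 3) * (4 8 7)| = 7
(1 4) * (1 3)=(1 4 3)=[0, 4, 2, 1, 3]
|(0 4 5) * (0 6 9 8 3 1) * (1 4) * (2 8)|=14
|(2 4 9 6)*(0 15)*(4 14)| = 10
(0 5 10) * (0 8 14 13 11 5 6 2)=(0 6 2)(5 10 8 14 13 11)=[6, 1, 0, 3, 4, 10, 2, 7, 14, 9, 8, 5, 12, 11, 13]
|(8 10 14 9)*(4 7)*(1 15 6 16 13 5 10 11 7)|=13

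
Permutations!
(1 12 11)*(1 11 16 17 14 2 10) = (1 12 16 17 14 2 10) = [0, 12, 10, 3, 4, 5, 6, 7, 8, 9, 1, 11, 16, 13, 2, 15, 17, 14]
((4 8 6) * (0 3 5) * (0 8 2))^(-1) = ((0 3 5 8 6 4 2))^(-1) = (0 2 4 6 8 5 3)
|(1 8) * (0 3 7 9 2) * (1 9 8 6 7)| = 8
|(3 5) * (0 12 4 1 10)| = |(0 12 4 1 10)(3 5)| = 10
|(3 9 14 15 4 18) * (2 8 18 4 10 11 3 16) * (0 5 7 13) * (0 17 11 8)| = |(0 5 7 13 17 11 3 9 14 15 10 8 18 16 2)| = 15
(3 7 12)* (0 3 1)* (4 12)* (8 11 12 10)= [3, 0, 2, 7, 10, 5, 6, 4, 11, 9, 8, 12, 1]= (0 3 7 4 10 8 11 12 1)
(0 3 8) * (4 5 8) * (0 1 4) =[3, 4, 2, 0, 5, 8, 6, 7, 1] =(0 3)(1 4 5 8)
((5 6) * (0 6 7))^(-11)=(0 6 5 7)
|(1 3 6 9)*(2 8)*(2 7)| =12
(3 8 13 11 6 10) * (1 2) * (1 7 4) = [0, 2, 7, 8, 1, 5, 10, 4, 13, 9, 3, 6, 12, 11] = (1 2 7 4)(3 8 13 11 6 10)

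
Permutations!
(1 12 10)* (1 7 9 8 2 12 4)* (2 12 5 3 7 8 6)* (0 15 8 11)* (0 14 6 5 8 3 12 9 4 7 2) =(0 15 3 2 8 9 5 12 10 11 14 6)(1 7 4) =[15, 7, 8, 2, 1, 12, 0, 4, 9, 5, 11, 14, 10, 13, 6, 3]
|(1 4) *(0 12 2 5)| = |(0 12 2 5)(1 4)| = 4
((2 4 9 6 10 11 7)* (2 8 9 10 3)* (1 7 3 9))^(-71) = ((1 7 8)(2 4 10 11 3)(6 9))^(-71) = (1 7 8)(2 3 11 10 4)(6 9)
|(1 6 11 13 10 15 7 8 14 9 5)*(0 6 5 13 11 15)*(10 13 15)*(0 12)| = 20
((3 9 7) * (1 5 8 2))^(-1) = ((1 5 8 2)(3 9 7))^(-1) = (1 2 8 5)(3 7 9)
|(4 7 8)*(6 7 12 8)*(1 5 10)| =|(1 5 10)(4 12 8)(6 7)| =6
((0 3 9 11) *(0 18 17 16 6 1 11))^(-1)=(0 9 3)(1 6 16 17 18 11)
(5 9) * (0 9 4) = (0 9 5 4) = [9, 1, 2, 3, 0, 4, 6, 7, 8, 5]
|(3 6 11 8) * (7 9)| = |(3 6 11 8)(7 9)| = 4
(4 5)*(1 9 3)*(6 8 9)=[0, 6, 2, 1, 5, 4, 8, 7, 9, 3]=(1 6 8 9 3)(4 5)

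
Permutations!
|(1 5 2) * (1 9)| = 4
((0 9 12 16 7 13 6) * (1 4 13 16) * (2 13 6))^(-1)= ((0 9 12 1 4 6)(2 13)(7 16))^(-1)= (0 6 4 1 12 9)(2 13)(7 16)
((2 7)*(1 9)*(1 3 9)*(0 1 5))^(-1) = ((0 1 5)(2 7)(3 9))^(-1) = (0 5 1)(2 7)(3 9)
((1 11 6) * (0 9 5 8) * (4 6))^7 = (0 8 5 9)(1 6 4 11)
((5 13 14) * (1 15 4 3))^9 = ((1 15 4 3)(5 13 14))^9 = (1 15 4 3)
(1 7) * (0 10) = (0 10)(1 7) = [10, 7, 2, 3, 4, 5, 6, 1, 8, 9, 0]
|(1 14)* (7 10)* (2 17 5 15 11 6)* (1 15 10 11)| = 21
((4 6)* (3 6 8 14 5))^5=((3 6 4 8 14 5))^5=(3 5 14 8 4 6)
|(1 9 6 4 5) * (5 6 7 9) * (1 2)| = 6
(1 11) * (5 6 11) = (1 5 6 11) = [0, 5, 2, 3, 4, 6, 11, 7, 8, 9, 10, 1]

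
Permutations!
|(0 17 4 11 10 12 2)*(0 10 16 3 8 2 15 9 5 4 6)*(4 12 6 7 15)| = 15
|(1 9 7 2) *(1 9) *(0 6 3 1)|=12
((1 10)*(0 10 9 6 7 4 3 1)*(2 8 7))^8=((0 10)(1 9 6 2 8 7 4 3))^8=(10)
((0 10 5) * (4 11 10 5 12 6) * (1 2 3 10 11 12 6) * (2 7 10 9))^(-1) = (0 5)(1 12 4 6 10 7)(2 9 3)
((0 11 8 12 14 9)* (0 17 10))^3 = ((0 11 8 12 14 9 17 10))^3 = (0 12 17 11 14 10 8 9)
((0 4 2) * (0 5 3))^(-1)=(0 3 5 2 4)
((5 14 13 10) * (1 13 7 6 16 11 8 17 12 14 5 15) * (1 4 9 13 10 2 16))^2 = ((1 10 15 4 9 13 2 16 11 8 17 12 14 7 6))^2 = (1 15 9 2 11 17 14 6 10 4 13 16 8 12 7)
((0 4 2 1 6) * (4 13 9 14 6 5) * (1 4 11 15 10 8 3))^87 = ((0 13 9 14 6)(1 5 11 15 10 8 3)(2 4))^87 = (0 9 6 13 14)(1 15 3 11 8 5 10)(2 4)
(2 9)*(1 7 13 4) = [0, 7, 9, 3, 1, 5, 6, 13, 8, 2, 10, 11, 12, 4] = (1 7 13 4)(2 9)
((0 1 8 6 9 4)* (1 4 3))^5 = (9)(0 4)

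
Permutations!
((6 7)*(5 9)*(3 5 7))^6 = ((3 5 9 7 6))^6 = (3 5 9 7 6)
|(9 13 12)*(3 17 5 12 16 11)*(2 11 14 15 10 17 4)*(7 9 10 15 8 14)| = |(2 11 3 4)(5 12 10 17)(7 9 13 16)(8 14)| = 4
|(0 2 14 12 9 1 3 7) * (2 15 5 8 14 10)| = |(0 15 5 8 14 12 9 1 3 7)(2 10)| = 10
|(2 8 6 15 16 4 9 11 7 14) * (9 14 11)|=|(2 8 6 15 16 4 14)(7 11)|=14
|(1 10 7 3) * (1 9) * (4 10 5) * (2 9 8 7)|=6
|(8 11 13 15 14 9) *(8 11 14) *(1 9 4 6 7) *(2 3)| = 10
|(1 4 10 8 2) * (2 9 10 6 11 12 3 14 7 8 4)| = 10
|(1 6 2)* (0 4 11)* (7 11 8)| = 15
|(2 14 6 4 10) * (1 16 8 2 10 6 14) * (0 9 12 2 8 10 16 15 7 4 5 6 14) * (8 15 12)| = |(0 9 8 15 7 4 14)(1 12 2)(5 6)(10 16)| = 42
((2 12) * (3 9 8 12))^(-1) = (2 12 8 9 3)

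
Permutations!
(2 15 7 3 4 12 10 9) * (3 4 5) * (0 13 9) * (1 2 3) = (0 13 9 3 5 1 2 15 7 4 12 10) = [13, 2, 15, 5, 12, 1, 6, 4, 8, 3, 0, 11, 10, 9, 14, 7]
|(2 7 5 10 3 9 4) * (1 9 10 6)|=14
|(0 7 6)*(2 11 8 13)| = |(0 7 6)(2 11 8 13)| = 12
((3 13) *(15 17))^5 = ((3 13)(15 17))^5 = (3 13)(15 17)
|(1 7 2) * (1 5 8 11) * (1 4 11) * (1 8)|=4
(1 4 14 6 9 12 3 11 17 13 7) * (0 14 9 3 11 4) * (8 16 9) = (0 14 6 3 4 8 16 9 12 11 17 13 7 1) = [14, 0, 2, 4, 8, 5, 3, 1, 16, 12, 10, 17, 11, 7, 6, 15, 9, 13]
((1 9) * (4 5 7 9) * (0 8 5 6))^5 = ((0 8 5 7 9 1 4 6))^5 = (0 1 5 6 9 8 4 7)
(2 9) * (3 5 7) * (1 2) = (1 2 9)(3 5 7) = [0, 2, 9, 5, 4, 7, 6, 3, 8, 1]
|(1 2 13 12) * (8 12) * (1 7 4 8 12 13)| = |(1 2)(4 8 13 12 7)| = 10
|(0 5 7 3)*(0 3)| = |(0 5 7)| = 3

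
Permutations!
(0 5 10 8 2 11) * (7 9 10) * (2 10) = (0 5 7 9 2 11)(8 10) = [5, 1, 11, 3, 4, 7, 6, 9, 10, 2, 8, 0]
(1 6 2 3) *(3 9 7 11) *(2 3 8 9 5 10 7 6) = [0, 2, 5, 1, 4, 10, 3, 11, 9, 6, 7, 8] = (1 2 5 10 7 11 8 9 6 3)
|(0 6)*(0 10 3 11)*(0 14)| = 6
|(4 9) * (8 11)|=|(4 9)(8 11)|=2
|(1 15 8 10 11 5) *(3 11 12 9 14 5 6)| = 24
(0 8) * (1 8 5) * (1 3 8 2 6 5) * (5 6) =(0 1 2 5 3 8) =[1, 2, 5, 8, 4, 3, 6, 7, 0]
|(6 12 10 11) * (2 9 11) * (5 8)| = |(2 9 11 6 12 10)(5 8)| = 6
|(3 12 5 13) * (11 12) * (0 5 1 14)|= |(0 5 13 3 11 12 1 14)|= 8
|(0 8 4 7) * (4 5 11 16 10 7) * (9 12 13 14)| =|(0 8 5 11 16 10 7)(9 12 13 14)| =28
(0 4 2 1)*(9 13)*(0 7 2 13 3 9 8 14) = (0 4 13 8 14)(1 7 2)(3 9) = [4, 7, 1, 9, 13, 5, 6, 2, 14, 3, 10, 11, 12, 8, 0]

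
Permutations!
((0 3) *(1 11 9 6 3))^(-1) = ((0 1 11 9 6 3))^(-1) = (0 3 6 9 11 1)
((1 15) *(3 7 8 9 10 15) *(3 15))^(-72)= (15)(3 9 7 10 8)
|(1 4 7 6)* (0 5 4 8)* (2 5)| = 8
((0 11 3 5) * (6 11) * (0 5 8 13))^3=((0 6 11 3 8 13))^3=(0 3)(6 8)(11 13)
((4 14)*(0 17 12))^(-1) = ((0 17 12)(4 14))^(-1) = (0 12 17)(4 14)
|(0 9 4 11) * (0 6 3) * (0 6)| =|(0 9 4 11)(3 6)| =4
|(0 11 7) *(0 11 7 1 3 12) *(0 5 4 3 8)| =20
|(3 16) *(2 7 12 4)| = |(2 7 12 4)(3 16)| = 4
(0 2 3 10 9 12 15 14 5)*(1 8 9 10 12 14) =(0 2 3 12 15 1 8 9 14 5) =[2, 8, 3, 12, 4, 0, 6, 7, 9, 14, 10, 11, 15, 13, 5, 1]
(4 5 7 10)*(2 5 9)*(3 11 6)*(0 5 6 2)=[5, 1, 6, 11, 9, 7, 3, 10, 8, 0, 4, 2]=(0 5 7 10 4 9)(2 6 3 11)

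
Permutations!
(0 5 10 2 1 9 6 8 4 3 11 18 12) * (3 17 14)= (0 5 10 2 1 9 6 8 4 17 14 3 11 18 12)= [5, 9, 1, 11, 17, 10, 8, 7, 4, 6, 2, 18, 0, 13, 3, 15, 16, 14, 12]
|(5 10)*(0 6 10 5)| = |(0 6 10)| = 3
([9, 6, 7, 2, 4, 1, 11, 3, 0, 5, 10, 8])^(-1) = (0 8 11 6 1 5 9)(2 3 7)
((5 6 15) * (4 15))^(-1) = (4 6 5 15)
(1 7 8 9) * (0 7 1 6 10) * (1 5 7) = [1, 5, 2, 3, 4, 7, 10, 8, 9, 6, 0] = (0 1 5 7 8 9 6 10)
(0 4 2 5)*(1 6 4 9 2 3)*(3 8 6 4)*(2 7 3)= (0 9 7 3 1 4 8 6 2 5)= [9, 4, 5, 1, 8, 0, 2, 3, 6, 7]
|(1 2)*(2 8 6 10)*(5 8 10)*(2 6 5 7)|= 10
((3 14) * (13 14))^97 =(3 13 14)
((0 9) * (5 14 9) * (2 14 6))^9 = (0 2)(5 14)(6 9)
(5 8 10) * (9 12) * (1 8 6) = (1 8 10 5 6)(9 12) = [0, 8, 2, 3, 4, 6, 1, 7, 10, 12, 5, 11, 9]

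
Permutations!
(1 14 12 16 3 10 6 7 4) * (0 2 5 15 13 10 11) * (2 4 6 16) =(0 4 1 14 12 2 5 15 13 10 16 3 11)(6 7) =[4, 14, 5, 11, 1, 15, 7, 6, 8, 9, 16, 0, 2, 10, 12, 13, 3]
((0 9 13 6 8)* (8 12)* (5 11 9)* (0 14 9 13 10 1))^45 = (0 5 11 13 6 12 8 14 9 10 1)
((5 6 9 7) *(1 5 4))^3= (1 9)(4 6)(5 7)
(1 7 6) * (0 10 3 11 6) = (0 10 3 11 6 1 7) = [10, 7, 2, 11, 4, 5, 1, 0, 8, 9, 3, 6]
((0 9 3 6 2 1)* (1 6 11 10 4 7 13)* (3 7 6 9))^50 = ((0 3 11 10 4 6 2 9 7 13 1))^50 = (0 2 3 9 11 7 10 13 4 1 6)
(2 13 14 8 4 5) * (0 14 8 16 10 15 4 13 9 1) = (0 14 16 10 15 4 5 2 9 1)(8 13) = [14, 0, 9, 3, 5, 2, 6, 7, 13, 1, 15, 11, 12, 8, 16, 4, 10]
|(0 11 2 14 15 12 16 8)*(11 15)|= 15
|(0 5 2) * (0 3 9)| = 5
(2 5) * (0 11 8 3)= (0 11 8 3)(2 5)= [11, 1, 5, 0, 4, 2, 6, 7, 3, 9, 10, 8]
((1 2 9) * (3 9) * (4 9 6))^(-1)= ((1 2 3 6 4 9))^(-1)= (1 9 4 6 3 2)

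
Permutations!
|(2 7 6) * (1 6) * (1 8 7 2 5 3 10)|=10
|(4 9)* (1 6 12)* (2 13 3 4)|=|(1 6 12)(2 13 3 4 9)|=15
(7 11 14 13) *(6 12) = (6 12)(7 11 14 13) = [0, 1, 2, 3, 4, 5, 12, 11, 8, 9, 10, 14, 6, 7, 13]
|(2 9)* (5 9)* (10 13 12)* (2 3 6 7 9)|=12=|(2 5)(3 6 7 9)(10 13 12)|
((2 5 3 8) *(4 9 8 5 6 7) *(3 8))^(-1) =(2 8 5 3 9 4 7 6)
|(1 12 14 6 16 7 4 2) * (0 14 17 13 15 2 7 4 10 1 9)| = 14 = |(0 14 6 16 4 7 10 1 12 17 13 15 2 9)|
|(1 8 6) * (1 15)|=4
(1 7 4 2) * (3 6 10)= (1 7 4 2)(3 6 10)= [0, 7, 1, 6, 2, 5, 10, 4, 8, 9, 3]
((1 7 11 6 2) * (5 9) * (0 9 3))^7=(0 3 5 9)(1 11 2 7 6)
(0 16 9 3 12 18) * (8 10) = (0 16 9 3 12 18)(8 10) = [16, 1, 2, 12, 4, 5, 6, 7, 10, 3, 8, 11, 18, 13, 14, 15, 9, 17, 0]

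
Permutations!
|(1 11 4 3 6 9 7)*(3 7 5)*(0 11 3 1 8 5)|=|(0 11 4 7 8 5 1 3 6 9)|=10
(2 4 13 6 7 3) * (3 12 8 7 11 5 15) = (2 4 13 6 11 5 15 3)(7 12 8) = [0, 1, 4, 2, 13, 15, 11, 12, 7, 9, 10, 5, 8, 6, 14, 3]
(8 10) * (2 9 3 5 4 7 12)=(2 9 3 5 4 7 12)(8 10)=[0, 1, 9, 5, 7, 4, 6, 12, 10, 3, 8, 11, 2]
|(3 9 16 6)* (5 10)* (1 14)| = 4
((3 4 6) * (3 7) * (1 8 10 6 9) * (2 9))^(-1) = (1 9 2 4 3 7 6 10 8)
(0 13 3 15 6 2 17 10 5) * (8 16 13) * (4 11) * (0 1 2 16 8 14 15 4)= (0 14 15 6 16 13 3 4 11)(1 2 17 10 5)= [14, 2, 17, 4, 11, 1, 16, 7, 8, 9, 5, 0, 12, 3, 15, 6, 13, 10]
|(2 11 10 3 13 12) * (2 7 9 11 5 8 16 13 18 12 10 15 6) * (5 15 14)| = |(2 15 6)(3 18 12 7 9 11 14 5 8 16 13 10)| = 12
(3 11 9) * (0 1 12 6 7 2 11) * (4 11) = [1, 12, 4, 0, 11, 5, 7, 2, 8, 3, 10, 9, 6] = (0 1 12 6 7 2 4 11 9 3)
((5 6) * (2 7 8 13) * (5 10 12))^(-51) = (2 7 8 13)(5 6 10 12)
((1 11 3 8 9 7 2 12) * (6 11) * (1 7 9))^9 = ((1 6 11 3 8)(2 12 7))^9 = (12)(1 8 3 11 6)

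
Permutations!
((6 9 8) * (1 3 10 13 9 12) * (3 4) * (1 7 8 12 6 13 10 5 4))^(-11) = (3 5 4)(7 12 9 13 8)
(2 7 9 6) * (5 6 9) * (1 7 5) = (9)(1 7)(2 5 6) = [0, 7, 5, 3, 4, 6, 2, 1, 8, 9]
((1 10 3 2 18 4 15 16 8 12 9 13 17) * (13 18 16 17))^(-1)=((1 10 3 2 16 8 12 9 18 4 15 17))^(-1)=(1 17 15 4 18 9 12 8 16 2 3 10)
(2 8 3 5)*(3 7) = [0, 1, 8, 5, 4, 2, 6, 3, 7] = (2 8 7 3 5)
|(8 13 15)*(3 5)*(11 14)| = |(3 5)(8 13 15)(11 14)| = 6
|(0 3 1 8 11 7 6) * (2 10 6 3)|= 20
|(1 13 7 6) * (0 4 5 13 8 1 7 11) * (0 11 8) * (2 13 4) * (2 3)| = 6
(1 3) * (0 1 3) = (3)(0 1) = [1, 0, 2, 3]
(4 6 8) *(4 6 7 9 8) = (4 7 9 8 6) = [0, 1, 2, 3, 7, 5, 4, 9, 6, 8]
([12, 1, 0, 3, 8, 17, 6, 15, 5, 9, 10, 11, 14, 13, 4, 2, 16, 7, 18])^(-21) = [2, 1, 15, 3, 14, 8, 6, 17, 4, 9, 10, 11, 0, 13, 12, 7, 16, 5, 18]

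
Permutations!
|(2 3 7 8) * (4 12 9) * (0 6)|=12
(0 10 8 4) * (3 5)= (0 10 8 4)(3 5)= [10, 1, 2, 5, 0, 3, 6, 7, 4, 9, 8]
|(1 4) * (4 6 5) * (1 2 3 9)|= 7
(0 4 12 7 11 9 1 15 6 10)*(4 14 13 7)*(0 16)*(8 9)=(0 14 13 7 11 8 9 1 15 6 10 16)(4 12)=[14, 15, 2, 3, 12, 5, 10, 11, 9, 1, 16, 8, 4, 7, 13, 6, 0]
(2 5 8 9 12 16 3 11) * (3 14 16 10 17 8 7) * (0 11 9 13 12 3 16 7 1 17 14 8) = (0 11 2 5 1 17)(3 9)(7 16 8 13 12 10 14) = [11, 17, 5, 9, 4, 1, 6, 16, 13, 3, 14, 2, 10, 12, 7, 15, 8, 0]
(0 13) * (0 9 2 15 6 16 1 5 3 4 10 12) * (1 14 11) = [13, 5, 15, 4, 10, 3, 16, 7, 8, 2, 12, 1, 0, 9, 11, 6, 14] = (0 13 9 2 15 6 16 14 11 1 5 3 4 10 12)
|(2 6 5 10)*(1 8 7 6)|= 7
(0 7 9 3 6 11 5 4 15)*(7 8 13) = (0 8 13 7 9 3 6 11 5 4 15) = [8, 1, 2, 6, 15, 4, 11, 9, 13, 3, 10, 5, 12, 7, 14, 0]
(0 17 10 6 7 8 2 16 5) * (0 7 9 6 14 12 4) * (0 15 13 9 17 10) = (0 10 14 12 4 15 13 9 6 17)(2 16 5 7 8) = [10, 1, 16, 3, 15, 7, 17, 8, 2, 6, 14, 11, 4, 9, 12, 13, 5, 0]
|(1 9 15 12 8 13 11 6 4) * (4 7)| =|(1 9 15 12 8 13 11 6 7 4)| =10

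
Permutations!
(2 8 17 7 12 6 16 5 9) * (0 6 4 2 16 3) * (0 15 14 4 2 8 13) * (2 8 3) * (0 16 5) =(0 6 2 13 16)(3 15 14 4)(5 9)(7 12 8 17) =[6, 1, 13, 15, 3, 9, 2, 12, 17, 5, 10, 11, 8, 16, 4, 14, 0, 7]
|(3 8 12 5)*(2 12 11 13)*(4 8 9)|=|(2 12 5 3 9 4 8 11 13)|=9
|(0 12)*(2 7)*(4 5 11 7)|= |(0 12)(2 4 5 11 7)|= 10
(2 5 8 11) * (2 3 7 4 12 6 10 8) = [0, 1, 5, 7, 12, 2, 10, 4, 11, 9, 8, 3, 6] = (2 5)(3 7 4 12 6 10 8 11)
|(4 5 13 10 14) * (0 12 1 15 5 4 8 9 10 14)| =|(0 12 1 15 5 13 14 8 9 10)| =10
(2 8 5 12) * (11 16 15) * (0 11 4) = (0 11 16 15 4)(2 8 5 12) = [11, 1, 8, 3, 0, 12, 6, 7, 5, 9, 10, 16, 2, 13, 14, 4, 15]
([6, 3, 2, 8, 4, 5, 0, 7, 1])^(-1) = (0 6)(1 8 3)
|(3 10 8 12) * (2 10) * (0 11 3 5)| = 8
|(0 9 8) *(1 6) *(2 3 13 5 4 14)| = |(0 9 8)(1 6)(2 3 13 5 4 14)| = 6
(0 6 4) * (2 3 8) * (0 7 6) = (2 3 8)(4 7 6) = [0, 1, 3, 8, 7, 5, 4, 6, 2]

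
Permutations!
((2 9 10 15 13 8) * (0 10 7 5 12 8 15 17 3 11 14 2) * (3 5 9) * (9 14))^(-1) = ((0 10 17 5 12 8)(2 3 11 9 7 14)(13 15))^(-1) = (0 8 12 5 17 10)(2 14 7 9 11 3)(13 15)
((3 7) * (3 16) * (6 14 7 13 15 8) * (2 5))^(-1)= (2 5)(3 16 7 14 6 8 15 13)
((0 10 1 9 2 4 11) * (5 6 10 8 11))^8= (0 11 8)(1 9 2 4 5 6 10)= ((0 8 11)(1 9 2 4 5 6 10))^8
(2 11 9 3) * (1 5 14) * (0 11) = (0 11 9 3 2)(1 5 14) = [11, 5, 0, 2, 4, 14, 6, 7, 8, 3, 10, 9, 12, 13, 1]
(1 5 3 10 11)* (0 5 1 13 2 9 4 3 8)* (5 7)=(0 7 5 8)(2 9 4 3 10 11 13)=[7, 1, 9, 10, 3, 8, 6, 5, 0, 4, 11, 13, 12, 2]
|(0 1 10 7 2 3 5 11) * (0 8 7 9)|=|(0 1 10 9)(2 3 5 11 8 7)|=12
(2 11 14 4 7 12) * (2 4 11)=[0, 1, 2, 3, 7, 5, 6, 12, 8, 9, 10, 14, 4, 13, 11]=(4 7 12)(11 14)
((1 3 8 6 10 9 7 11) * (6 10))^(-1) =(1 11 7 9 10 8 3)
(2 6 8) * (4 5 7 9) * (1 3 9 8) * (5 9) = (1 3 5 7 8 2 6)(4 9) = [0, 3, 6, 5, 9, 7, 1, 8, 2, 4]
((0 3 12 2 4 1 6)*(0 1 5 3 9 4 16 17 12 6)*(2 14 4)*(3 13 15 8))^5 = ((0 9 2 16 17 12 14 4 5 13 15 8 3 6 1))^5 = (0 12 15)(1 17 13)(2 4 3)(5 6 16)(8 9 14)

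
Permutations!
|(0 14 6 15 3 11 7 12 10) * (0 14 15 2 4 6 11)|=|(0 15 3)(2 4 6)(7 12 10 14 11)|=15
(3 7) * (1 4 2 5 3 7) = (7)(1 4 2 5 3) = [0, 4, 5, 1, 2, 3, 6, 7]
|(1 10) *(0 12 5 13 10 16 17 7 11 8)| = 11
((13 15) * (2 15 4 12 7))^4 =(2 12 13)(4 15 7) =((2 15 13 4 12 7))^4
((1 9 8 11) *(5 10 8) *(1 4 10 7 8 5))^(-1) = (1 9)(4 11 8 7 5 10)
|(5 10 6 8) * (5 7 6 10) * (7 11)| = |(6 8 11 7)| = 4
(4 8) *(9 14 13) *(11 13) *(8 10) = (4 10 8)(9 14 11 13) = [0, 1, 2, 3, 10, 5, 6, 7, 4, 14, 8, 13, 12, 9, 11]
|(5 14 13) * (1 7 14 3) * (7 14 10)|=|(1 14 13 5 3)(7 10)|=10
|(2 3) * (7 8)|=|(2 3)(7 8)|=2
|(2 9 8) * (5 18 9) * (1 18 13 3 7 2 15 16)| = |(1 18 9 8 15 16)(2 5 13 3 7)| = 30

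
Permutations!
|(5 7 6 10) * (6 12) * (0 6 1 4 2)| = 9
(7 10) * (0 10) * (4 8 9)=(0 10 7)(4 8 9)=[10, 1, 2, 3, 8, 5, 6, 0, 9, 4, 7]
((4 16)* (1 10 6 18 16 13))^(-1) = ((1 10 6 18 16 4 13))^(-1) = (1 13 4 16 18 6 10)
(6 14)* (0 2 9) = [2, 1, 9, 3, 4, 5, 14, 7, 8, 0, 10, 11, 12, 13, 6] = (0 2 9)(6 14)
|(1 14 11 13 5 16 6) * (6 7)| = |(1 14 11 13 5 16 7 6)| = 8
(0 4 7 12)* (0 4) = [0, 1, 2, 3, 7, 5, 6, 12, 8, 9, 10, 11, 4] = (4 7 12)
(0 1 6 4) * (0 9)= (0 1 6 4 9)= [1, 6, 2, 3, 9, 5, 4, 7, 8, 0]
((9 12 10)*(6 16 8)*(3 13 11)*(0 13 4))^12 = ((0 13 11 3 4)(6 16 8)(9 12 10))^12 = (16)(0 11 4 13 3)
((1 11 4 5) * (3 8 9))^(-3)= (1 11 4 5)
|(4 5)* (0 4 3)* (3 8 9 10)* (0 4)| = 6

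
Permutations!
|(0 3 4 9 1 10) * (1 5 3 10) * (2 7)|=4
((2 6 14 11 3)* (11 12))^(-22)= (2 14 11)(3 6 12)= ((2 6 14 12 11 3))^(-22)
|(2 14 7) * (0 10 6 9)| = |(0 10 6 9)(2 14 7)| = 12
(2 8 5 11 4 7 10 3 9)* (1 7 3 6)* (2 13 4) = (1 7 10 6)(2 8 5 11)(3 9 13 4) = [0, 7, 8, 9, 3, 11, 1, 10, 5, 13, 6, 2, 12, 4]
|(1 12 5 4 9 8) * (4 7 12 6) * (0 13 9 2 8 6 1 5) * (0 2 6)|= |(0 13 9)(2 8 5 7 12)(4 6)|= 30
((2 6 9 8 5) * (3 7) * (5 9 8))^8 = (2 9 6 5 8)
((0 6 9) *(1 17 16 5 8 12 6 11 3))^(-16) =(0 5 11 8 3 12 1 6 17 9 16)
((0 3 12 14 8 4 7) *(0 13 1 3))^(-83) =(1 4 12 13 8 3 7 14)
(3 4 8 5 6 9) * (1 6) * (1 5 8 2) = (1 6 9 3 4 2) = [0, 6, 1, 4, 2, 5, 9, 7, 8, 3]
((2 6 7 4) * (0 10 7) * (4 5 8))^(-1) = ((0 10 7 5 8 4 2 6))^(-1) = (0 6 2 4 8 5 7 10)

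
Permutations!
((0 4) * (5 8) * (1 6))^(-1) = ((0 4)(1 6)(5 8))^(-1) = (0 4)(1 6)(5 8)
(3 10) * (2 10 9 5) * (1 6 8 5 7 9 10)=[0, 6, 1, 10, 4, 2, 8, 9, 5, 7, 3]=(1 6 8 5 2)(3 10)(7 9)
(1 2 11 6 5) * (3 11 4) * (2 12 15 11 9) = [0, 12, 4, 9, 3, 1, 5, 7, 8, 2, 10, 6, 15, 13, 14, 11] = (1 12 15 11 6 5)(2 4 3 9)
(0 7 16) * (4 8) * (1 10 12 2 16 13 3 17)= [7, 10, 16, 17, 8, 5, 6, 13, 4, 9, 12, 11, 2, 3, 14, 15, 0, 1]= (0 7 13 3 17 1 10 12 2 16)(4 8)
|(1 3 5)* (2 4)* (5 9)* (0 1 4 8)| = 8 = |(0 1 3 9 5 4 2 8)|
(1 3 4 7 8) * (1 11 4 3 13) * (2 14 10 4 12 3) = [0, 13, 14, 2, 7, 5, 6, 8, 11, 9, 4, 12, 3, 1, 10] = (1 13)(2 14 10 4 7 8 11 12 3)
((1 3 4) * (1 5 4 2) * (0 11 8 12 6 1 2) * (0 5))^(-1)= ((0 11 8 12 6 1 3 5 4))^(-1)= (0 4 5 3 1 6 12 8 11)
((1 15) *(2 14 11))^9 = ((1 15)(2 14 11))^9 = (1 15)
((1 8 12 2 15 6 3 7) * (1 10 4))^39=((1 8 12 2 15 6 3 7 10 4))^39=(1 4 10 7 3 6 15 2 12 8)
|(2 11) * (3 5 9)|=6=|(2 11)(3 5 9)|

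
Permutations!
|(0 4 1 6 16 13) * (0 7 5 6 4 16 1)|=8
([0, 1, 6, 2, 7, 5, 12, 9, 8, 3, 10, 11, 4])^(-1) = (2 3 9 7 4 12 6)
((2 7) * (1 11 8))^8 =((1 11 8)(2 7))^8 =(1 8 11)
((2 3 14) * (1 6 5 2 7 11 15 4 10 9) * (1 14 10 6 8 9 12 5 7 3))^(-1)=((1 8 9 14 3 10 12 5 2)(4 6 7 11 15))^(-1)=(1 2 5 12 10 3 14 9 8)(4 15 11 7 6)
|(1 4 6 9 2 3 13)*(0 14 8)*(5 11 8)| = 35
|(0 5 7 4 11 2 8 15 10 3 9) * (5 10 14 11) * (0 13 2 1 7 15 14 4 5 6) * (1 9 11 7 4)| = |(0 10 3 11 9 13 2 8 14 7 5 15 1 4 6)| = 15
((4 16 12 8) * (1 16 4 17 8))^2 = (17)(1 12 16)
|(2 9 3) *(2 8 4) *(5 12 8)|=|(2 9 3 5 12 8 4)|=7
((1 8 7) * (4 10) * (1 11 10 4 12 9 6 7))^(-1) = (1 8)(6 9 12 10 11 7)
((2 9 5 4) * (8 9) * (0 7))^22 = (2 9 4 8 5)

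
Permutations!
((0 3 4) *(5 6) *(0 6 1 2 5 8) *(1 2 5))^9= ((0 3 4 6 8)(1 5 2))^9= (0 8 6 4 3)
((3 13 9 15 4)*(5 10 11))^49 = ((3 13 9 15 4)(5 10 11))^49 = (3 4 15 9 13)(5 10 11)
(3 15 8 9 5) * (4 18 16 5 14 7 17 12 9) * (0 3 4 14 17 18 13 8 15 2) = (0 3 2)(4 13 8 14 7 18 16 5)(9 17 12) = [3, 1, 0, 2, 13, 4, 6, 18, 14, 17, 10, 11, 9, 8, 7, 15, 5, 12, 16]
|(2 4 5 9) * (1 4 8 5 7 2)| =7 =|(1 4 7 2 8 5 9)|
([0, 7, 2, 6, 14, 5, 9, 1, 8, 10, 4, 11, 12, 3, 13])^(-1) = [0, 7, 2, 13, 10, 5, 3, 1, 8, 6, 9, 11, 12, 14, 4]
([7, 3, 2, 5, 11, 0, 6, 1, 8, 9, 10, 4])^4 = (11)(0 5 3 1 7)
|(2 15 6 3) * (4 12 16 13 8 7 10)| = |(2 15 6 3)(4 12 16 13 8 7 10)| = 28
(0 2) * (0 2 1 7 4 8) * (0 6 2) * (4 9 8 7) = (0 1 4 7 9 8 6 2) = [1, 4, 0, 3, 7, 5, 2, 9, 6, 8]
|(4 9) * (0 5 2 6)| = 4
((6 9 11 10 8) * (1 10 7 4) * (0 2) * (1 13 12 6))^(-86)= ((0 2)(1 10 8)(4 13 12 6 9 11 7))^(-86)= (1 10 8)(4 11 6 13 7 9 12)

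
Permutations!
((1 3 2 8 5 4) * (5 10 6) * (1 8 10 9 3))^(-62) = ((2 10 6 5 4 8 9 3))^(-62) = (2 6 4 9)(3 10 5 8)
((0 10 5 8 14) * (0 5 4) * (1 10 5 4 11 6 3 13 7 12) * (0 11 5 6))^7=((0 6 3 13 7 12 1 10 5 8 14 4 11))^7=(0 10 6 5 3 8 13 14 7 4 12 11 1)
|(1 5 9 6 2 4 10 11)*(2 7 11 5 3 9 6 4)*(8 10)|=10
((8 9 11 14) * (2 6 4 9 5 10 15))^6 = ((2 6 4 9 11 14 8 5 10 15))^6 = (2 8 4 10 11)(5 9 15 14 6)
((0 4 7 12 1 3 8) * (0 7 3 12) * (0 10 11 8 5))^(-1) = ((0 4 3 5)(1 12)(7 10 11 8))^(-1) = (0 5 3 4)(1 12)(7 8 11 10)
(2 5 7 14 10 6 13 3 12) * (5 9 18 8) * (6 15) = [0, 1, 9, 12, 4, 7, 13, 14, 5, 18, 15, 11, 2, 3, 10, 6, 16, 17, 8] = (2 9 18 8 5 7 14 10 15 6 13 3 12)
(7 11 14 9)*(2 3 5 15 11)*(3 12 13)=(2 12 13 3 5 15 11 14 9 7)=[0, 1, 12, 5, 4, 15, 6, 2, 8, 7, 10, 14, 13, 3, 9, 11]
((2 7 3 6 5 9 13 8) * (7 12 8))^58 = (2 12 8)(3 13 5)(6 7 9)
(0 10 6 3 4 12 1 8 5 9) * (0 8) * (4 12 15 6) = (0 10 4 15 6 3 12 1)(5 9 8) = [10, 0, 2, 12, 15, 9, 3, 7, 5, 8, 4, 11, 1, 13, 14, 6]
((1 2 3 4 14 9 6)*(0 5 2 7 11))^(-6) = (0 14 11 4 7 3 1 2 6 5 9)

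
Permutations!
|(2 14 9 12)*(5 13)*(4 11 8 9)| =14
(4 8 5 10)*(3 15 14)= (3 15 14)(4 8 5 10)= [0, 1, 2, 15, 8, 10, 6, 7, 5, 9, 4, 11, 12, 13, 3, 14]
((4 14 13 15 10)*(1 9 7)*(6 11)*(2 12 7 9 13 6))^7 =((1 13 15 10 4 14 6 11 2 12 7))^7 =(1 11 10 7 6 15 12 14 13 2 4)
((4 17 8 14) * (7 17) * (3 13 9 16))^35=(17)(3 16 9 13)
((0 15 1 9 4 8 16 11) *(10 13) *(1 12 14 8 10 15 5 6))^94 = (0 14 10 6 16 15 9)(1 11 12 4 5 8 13)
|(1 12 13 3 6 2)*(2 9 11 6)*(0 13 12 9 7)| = |(0 13 3 2 1 9 11 6 7)| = 9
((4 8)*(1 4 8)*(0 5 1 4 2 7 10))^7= (0 5 1 2 7 10)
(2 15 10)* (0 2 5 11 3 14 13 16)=[2, 1, 15, 14, 4, 11, 6, 7, 8, 9, 5, 3, 12, 16, 13, 10, 0]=(0 2 15 10 5 11 3 14 13 16)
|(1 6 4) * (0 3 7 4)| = |(0 3 7 4 1 6)| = 6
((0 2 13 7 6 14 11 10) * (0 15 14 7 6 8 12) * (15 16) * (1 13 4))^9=(10 11 14 15 16)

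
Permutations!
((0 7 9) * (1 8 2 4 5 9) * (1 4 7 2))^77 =(0 9 5 4 7 2)(1 8)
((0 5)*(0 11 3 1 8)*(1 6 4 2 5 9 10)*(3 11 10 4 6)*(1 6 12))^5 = (0 10)(1 2)(4 12)(5 8)(6 9)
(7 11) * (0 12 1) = [12, 0, 2, 3, 4, 5, 6, 11, 8, 9, 10, 7, 1] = (0 12 1)(7 11)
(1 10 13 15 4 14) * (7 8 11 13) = [0, 10, 2, 3, 14, 5, 6, 8, 11, 9, 7, 13, 12, 15, 1, 4] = (1 10 7 8 11 13 15 4 14)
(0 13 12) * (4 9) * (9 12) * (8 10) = (0 13 9 4 12)(8 10) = [13, 1, 2, 3, 12, 5, 6, 7, 10, 4, 8, 11, 0, 9]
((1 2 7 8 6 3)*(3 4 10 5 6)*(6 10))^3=(1 8 2 3 7)(4 6)(5 10)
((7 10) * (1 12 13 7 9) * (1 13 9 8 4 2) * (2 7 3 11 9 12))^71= ((1 2)(3 11 9 13)(4 7 10 8))^71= (1 2)(3 13 9 11)(4 8 10 7)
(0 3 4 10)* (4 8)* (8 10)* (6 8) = (0 3 10)(4 6 8) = [3, 1, 2, 10, 6, 5, 8, 7, 4, 9, 0]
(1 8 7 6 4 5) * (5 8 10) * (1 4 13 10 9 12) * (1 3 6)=(1 9 12 3 6 13 10 5 4 8 7)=[0, 9, 2, 6, 8, 4, 13, 1, 7, 12, 5, 11, 3, 10]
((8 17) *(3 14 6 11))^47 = (3 11 6 14)(8 17)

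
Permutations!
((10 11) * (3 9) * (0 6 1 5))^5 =((0 6 1 5)(3 9)(10 11))^5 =(0 6 1 5)(3 9)(10 11)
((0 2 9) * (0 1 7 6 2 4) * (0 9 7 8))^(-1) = ((0 4 9 1 8)(2 7 6))^(-1) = (0 8 1 9 4)(2 6 7)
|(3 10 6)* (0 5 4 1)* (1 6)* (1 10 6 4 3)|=5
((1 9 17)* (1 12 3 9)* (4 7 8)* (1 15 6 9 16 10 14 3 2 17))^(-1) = (1 9 6 15)(2 12 17)(3 14 10 16)(4 8 7)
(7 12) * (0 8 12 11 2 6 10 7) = (0 8 12)(2 6 10 7 11) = [8, 1, 6, 3, 4, 5, 10, 11, 12, 9, 7, 2, 0]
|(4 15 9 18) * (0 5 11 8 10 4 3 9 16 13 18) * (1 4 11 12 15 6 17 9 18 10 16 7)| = 10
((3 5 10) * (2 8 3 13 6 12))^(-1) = ((2 8 3 5 10 13 6 12))^(-1) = (2 12 6 13 10 5 3 8)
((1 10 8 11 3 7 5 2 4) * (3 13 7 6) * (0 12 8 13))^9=(0 12 8 11)(1 13 5 4 10 7 2)(3 6)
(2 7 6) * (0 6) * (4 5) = [6, 1, 7, 3, 5, 4, 2, 0] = (0 6 2 7)(4 5)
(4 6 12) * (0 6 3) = (0 6 12 4 3) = [6, 1, 2, 0, 3, 5, 12, 7, 8, 9, 10, 11, 4]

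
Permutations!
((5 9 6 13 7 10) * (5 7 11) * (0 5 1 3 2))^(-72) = ((0 5 9 6 13 11 1 3 2)(7 10))^(-72) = (13)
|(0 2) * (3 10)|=|(0 2)(3 10)|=2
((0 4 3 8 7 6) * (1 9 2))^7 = (0 4 3 8 7 6)(1 9 2)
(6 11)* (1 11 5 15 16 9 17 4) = (1 11 6 5 15 16 9 17 4) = [0, 11, 2, 3, 1, 15, 5, 7, 8, 17, 10, 6, 12, 13, 14, 16, 9, 4]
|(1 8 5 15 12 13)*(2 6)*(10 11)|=|(1 8 5 15 12 13)(2 6)(10 11)|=6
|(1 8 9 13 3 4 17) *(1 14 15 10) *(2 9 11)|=12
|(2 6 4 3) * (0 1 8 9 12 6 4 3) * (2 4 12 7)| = 10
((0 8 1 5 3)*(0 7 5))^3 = (8)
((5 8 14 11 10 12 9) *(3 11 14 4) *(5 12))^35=((14)(3 11 10 5 8 4)(9 12))^35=(14)(3 4 8 5 10 11)(9 12)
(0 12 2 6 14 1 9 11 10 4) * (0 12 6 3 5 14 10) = (0 6 10 4 12 2 3 5 14 1 9 11) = [6, 9, 3, 5, 12, 14, 10, 7, 8, 11, 4, 0, 2, 13, 1]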